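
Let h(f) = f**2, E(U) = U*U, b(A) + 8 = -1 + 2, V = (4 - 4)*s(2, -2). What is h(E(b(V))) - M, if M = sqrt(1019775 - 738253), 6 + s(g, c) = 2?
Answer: 2401 - sqrt(281522) ≈ 1870.4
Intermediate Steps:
s(g, c) = -4 (s(g, c) = -6 + 2 = -4)
V = 0 (V = (4 - 4)*(-4) = 0*(-4) = 0)
b(A) = -7 (b(A) = -8 + (-1 + 2) = -8 + 1 = -7)
E(U) = U**2
M = sqrt(281522) ≈ 530.59
h(E(b(V))) - M = ((-7)**2)**2 - sqrt(281522) = 49**2 - sqrt(281522) = 2401 - sqrt(281522)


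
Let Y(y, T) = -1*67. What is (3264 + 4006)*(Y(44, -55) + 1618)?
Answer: 11275770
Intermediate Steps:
Y(y, T) = -67
(3264 + 4006)*(Y(44, -55) + 1618) = (3264 + 4006)*(-67 + 1618) = 7270*1551 = 11275770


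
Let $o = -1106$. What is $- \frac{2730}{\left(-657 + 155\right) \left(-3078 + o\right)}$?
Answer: $- \frac{1365}{1050184} \approx -0.0012998$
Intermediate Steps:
$- \frac{2730}{\left(-657 + 155\right) \left(-3078 + o\right)} = - \frac{2730}{\left(-657 + 155\right) \left(-3078 - 1106\right)} = - \frac{2730}{\left(-502\right) \left(-4184\right)} = - \frac{2730}{2100368} = \left(-2730\right) \frac{1}{2100368} = - \frac{1365}{1050184}$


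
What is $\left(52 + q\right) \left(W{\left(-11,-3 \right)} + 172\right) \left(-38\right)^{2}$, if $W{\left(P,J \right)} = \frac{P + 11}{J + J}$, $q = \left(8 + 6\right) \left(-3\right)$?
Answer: $2483680$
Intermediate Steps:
$q = -42$ ($q = 14 \left(-3\right) = -42$)
$W{\left(P,J \right)} = \frac{11 + P}{2 J}$
$\left(52 + q\right) \left(W{\left(-11,-3 \right)} + 172\right) \left(-38\right)^{2} = \left(52 - 42\right) \left(\frac{11 - 11}{2 \left(-3\right)} + 172\right) \left(-38\right)^{2} = 10 \left(\frac{1}{2} \left(- \frac{1}{3}\right) 0 + 172\right) 1444 = 10 \left(0 + 172\right) 1444 = 10 \cdot 172 \cdot 1444 = 1720 \cdot 1444 = 2483680$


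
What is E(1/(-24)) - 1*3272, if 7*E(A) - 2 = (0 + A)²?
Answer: -13191551/4032 ≈ -3271.7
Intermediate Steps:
E(A) = 2/7 + A²/7 (E(A) = 2/7 + (0 + A)²/7 = 2/7 + A²/7)
E(1/(-24)) - 1*3272 = (2/7 + (1/(-24))²/7) - 1*3272 = (2/7 + (-1/24)²/7) - 3272 = (2/7 + (⅐)*(1/576)) - 3272 = (2/7 + 1/4032) - 3272 = 1153/4032 - 3272 = -13191551/4032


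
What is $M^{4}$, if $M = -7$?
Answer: $2401$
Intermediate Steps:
$M^{4} = \left(-7\right)^{4} = 2401$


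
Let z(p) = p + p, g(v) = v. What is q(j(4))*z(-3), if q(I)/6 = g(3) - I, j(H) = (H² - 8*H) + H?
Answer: -540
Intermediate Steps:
z(p) = 2*p
j(H) = H² - 7*H
q(I) = 18 - 6*I (q(I) = 6*(3 - I) = 18 - 6*I)
q(j(4))*z(-3) = (18 - 24*(-7 + 4))*(2*(-3)) = (18 - 24*(-3))*(-6) = (18 - 6*(-12))*(-6) = (18 + 72)*(-6) = 90*(-6) = -540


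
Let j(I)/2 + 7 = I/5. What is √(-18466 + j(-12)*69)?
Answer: 16*I*√1930/5 ≈ 140.58*I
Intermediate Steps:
j(I) = -14 + 2*I/5 (j(I) = -14 + 2*(I/5) = -14 + 2*I/5)
√(-18466 + j(-12)*69) = √(-18466 + (-14 + (⅖)*(-12))*69) = √(-18466 + (-14 - 24/5)*69) = √(-18466 - 94/5*69) = √(-18466 - 6486/5) = √(-98816/5) = 16*I*√1930/5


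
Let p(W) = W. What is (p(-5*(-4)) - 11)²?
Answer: 81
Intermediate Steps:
(p(-5*(-4)) - 11)² = (-5*(-4) - 11)² = (20 - 11)² = 9² = 81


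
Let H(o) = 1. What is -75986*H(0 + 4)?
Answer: -75986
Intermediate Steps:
-75986*H(0 + 4) = -75986*1 = -75986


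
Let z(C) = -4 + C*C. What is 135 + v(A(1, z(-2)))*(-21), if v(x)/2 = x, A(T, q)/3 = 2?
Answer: -117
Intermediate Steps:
z(C) = -4 + C²
A(T, q) = 6 (A(T, q) = 3*2 = 6)
v(x) = 2*x
135 + v(A(1, z(-2)))*(-21) = 135 + (2*6)*(-21) = 135 + 12*(-21) = 135 - 252 = -117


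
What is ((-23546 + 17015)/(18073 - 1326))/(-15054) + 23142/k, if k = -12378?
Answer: -324124081071/173367188098 ≈ -1.8696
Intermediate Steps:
((-23546 + 17015)/(18073 - 1326))/(-15054) + 23142/k = ((-23546 + 17015)/(18073 - 1326))/(-15054) + 23142/(-12378) = -6531/16747*(-1/15054) + 23142*(-1/12378) = -6531*1/16747*(-1/15054) - 3857/2063 = -6531/16747*(-1/15054) - 3857/2063 = 2177/84036446 - 3857/2063 = -324124081071/173367188098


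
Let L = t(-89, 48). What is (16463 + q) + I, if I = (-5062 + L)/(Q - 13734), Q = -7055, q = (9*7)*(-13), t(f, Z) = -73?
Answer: 325228251/20789 ≈ 15644.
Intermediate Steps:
q = -819 (q = 63*(-13) = -819)
L = -73
I = 5135/20789 (I = (-5062 - 73)/(-7055 - 13734) = -5135/(-20789) = -5135*(-1/20789) = 5135/20789 ≈ 0.24701)
(16463 + q) + I = (16463 - 819) + 5135/20789 = 15644 + 5135/20789 = 325228251/20789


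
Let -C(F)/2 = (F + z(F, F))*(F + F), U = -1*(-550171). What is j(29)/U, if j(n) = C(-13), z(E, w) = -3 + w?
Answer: -1508/550171 ≈ -0.0027410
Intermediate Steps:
U = 550171
C(F) = -4*F*(-3 + 2*F) (C(F) = -2*(F + (-3 + F))*(F + F) = -2*(-3 + 2*F)*2*F = -4*F*(-3 + 2*F))
j(n) = -1508 (j(n) = 4*(-13)*(3 - 2*(-13)) = 4*(-13)*(3 + 26) = 4*(-13)*29 = -1508)
j(29)/U = -1508/550171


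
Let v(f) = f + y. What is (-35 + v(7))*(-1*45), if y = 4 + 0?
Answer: 1080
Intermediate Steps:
y = 4
v(f) = 4 + f (v(f) = f + 4 = 4 + f)
(-35 + v(7))*(-1*45) = (-35 + (4 + 7))*(-1*45) = (-35 + 11)*(-45) = -24*(-45) = 1080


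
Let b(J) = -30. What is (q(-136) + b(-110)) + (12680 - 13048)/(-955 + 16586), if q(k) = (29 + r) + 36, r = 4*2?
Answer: 671765/15631 ≈ 42.976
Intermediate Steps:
r = 8
q(k) = 73 (q(k) = (29 + 8) + 36 = 37 + 36 = 73)
(q(-136) + b(-110)) + (12680 - 13048)/(-955 + 16586) = (73 - 30) + (12680 - 13048)/(-955 + 16586) = 43 - 368/15631 = 671765/15631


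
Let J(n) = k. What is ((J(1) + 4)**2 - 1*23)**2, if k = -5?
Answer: 484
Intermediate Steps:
J(n) = -5
((J(1) + 4)**2 - 1*23)**2 = ((-5 + 4)**2 - 1*23)**2 = ((-1)**2 - 23)**2 = (1 - 23)**2 = (-22)**2 = 484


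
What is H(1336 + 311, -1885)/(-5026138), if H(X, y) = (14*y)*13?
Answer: 13195/193313 ≈ 0.068257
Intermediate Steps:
H(X, y) = 182*y
H(1336 + 311, -1885)/(-5026138) = (182*(-1885))/(-5026138) = -343070*(-1/5026138) = 13195/193313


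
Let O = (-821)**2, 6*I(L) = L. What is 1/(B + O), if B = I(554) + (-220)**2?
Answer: 3/2167600 ≈ 1.3840e-6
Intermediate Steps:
I(L) = L/6
O = 674041
B = 145477/3 (B = (1/6)*554 + (-220)**2 = 277/3 + 48400 = 145477/3 ≈ 48492.)
1/(B + O) = 1/(145477/3 + 674041) = 1/(2167600/3) = 3/2167600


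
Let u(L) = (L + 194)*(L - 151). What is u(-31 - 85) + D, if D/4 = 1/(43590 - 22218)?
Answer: -111273317/5343 ≈ -20826.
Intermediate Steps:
u(L) = (-151 + L)*(194 + L) (u(L) = (194 + L)*(-151 + L) = (-151 + L)*(194 + L))
D = 1/5343 (D = 4/(43590 - 22218) = 4/21372 = 4*(1/21372) = 1/5343 ≈ 0.00018716)
u(-31 - 85) + D = (-29294 + (-31 - 85)² + 43*(-31 - 85)) + 1/5343 = (-29294 + (-116)² + 43*(-116)) + 1/5343 = (-29294 + 13456 - 4988) + 1/5343 = -20826 + 1/5343 = -111273317/5343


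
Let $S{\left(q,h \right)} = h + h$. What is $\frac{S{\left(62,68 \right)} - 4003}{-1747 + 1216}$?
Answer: $\frac{1289}{177} \approx 7.2825$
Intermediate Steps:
$S{\left(q,h \right)} = 2 h$
$\frac{S{\left(62,68 \right)} - 4003}{-1747 + 1216} = \frac{2 \cdot 68 - 4003}{-1747 + 1216} = \frac{136 - 4003}{-531} = \left(-3867\right) \left(- \frac{1}{531}\right) = \frac{1289}{177}$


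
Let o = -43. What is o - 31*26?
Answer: -849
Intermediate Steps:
o - 31*26 = -43 - 31*26 = -43 - 806 = -849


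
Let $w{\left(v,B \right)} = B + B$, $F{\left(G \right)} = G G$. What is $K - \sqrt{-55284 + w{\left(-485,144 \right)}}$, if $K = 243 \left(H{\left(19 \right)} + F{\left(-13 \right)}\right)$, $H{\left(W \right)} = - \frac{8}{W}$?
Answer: $\frac{778329}{19} - 2 i \sqrt{13749} \approx 40965.0 - 234.51 i$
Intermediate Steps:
$F{\left(G \right)} = G^{2}$
$w{\left(v,B \right)} = 2 B$
$K = \frac{778329}{19}$ ($K = 243 \left(- \frac{8}{19} + \left(-13\right)^{2}\right) = 243 \left(\left(-8\right) \frac{1}{19} + 169\right) = 243 \left(- \frac{8}{19} + 169\right) = 243 \cdot \frac{3203}{19} = \frac{778329}{19} \approx 40965.0$)
$K - \sqrt{-55284 + w{\left(-485,144 \right)}} = \frac{778329}{19} - \sqrt{-55284 + 2 \cdot 144} = \frac{778329}{19} - \sqrt{-55284 + 288} = \frac{778329}{19} - \sqrt{-54996} = \frac{778329}{19} - 2 i \sqrt{13749}$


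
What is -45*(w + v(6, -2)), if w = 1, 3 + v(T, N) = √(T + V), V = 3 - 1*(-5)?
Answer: 90 - 45*√14 ≈ -78.375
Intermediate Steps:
V = 8 (V = 3 + 5 = 8)
v(T, N) = -3 + √(8 + T) (v(T, N) = -3 + √(T + 8) = -3 + √(8 + T))
-45*(w + v(6, -2)) = -45*(1 + (-3 + √(8 + 6))) = -45*(1 + (-3 + √14)) = -45*(-2 + √14) = 90 - 45*√14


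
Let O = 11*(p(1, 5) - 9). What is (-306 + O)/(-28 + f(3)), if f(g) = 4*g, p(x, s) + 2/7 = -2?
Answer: 3011/112 ≈ 26.884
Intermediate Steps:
p(x, s) = -16/7 (p(x, s) = -2/7 - 2 = -16/7)
O = -869/7 (O = 11*(-16/7 - 9) = 11*(-79/7) = -869/7 ≈ -124.14)
(-306 + O)/(-28 + f(3)) = (-306 - 869/7)/(-28 + 4*3) = -3011/(7*(-28 + 12)) = -3011/7/(-16) = -3011/7*(-1/16) = 3011/112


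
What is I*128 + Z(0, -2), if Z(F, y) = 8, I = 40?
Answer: 5128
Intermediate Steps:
I*128 + Z(0, -2) = 40*128 + 8 = 5120 + 8 = 5128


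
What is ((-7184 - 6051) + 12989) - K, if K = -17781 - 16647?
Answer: 34182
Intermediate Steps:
K = -34428
((-7184 - 6051) + 12989) - K = ((-7184 - 6051) + 12989) - 1*(-34428) = (-13235 + 12989) + 34428 = -246 + 34428 = 34182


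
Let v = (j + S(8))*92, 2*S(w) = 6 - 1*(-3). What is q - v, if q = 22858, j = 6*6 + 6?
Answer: 18580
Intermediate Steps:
S(w) = 9/2 (S(w) = (6 - 1*(-3))/2 = (6 + 3)/2 = (1/2)*9 = 9/2)
j = 42 (j = 36 + 6 = 42)
v = 4278 (v = (42 + 9/2)*92 = (93/2)*92 = 4278)
q - v = 22858 - 1*4278 = 22858 - 4278 = 18580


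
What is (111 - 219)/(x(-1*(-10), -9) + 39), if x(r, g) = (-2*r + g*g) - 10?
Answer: -6/5 ≈ -1.2000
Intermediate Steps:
x(r, g) = -10 + g² - 2*r (x(r, g) = (-2*r + g²) - 10 = (g² - 2*r) - 10 = -10 + g² - 2*r)
(111 - 219)/(x(-1*(-10), -9) + 39) = (111 - 219)/((-10 + (-9)² - (-2)*(-10)) + 39) = -108/((-10 + 81 - 2*10) + 39) = -108/((-10 + 81 - 20) + 39) = -108/(51 + 39) = -108/90 = -108*1/90 = -6/5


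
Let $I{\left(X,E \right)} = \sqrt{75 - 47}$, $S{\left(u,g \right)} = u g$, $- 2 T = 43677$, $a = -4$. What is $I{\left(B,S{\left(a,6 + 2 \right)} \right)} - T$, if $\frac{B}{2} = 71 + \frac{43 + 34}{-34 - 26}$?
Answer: $\frac{43677}{2} + 2 \sqrt{7} \approx 21844.0$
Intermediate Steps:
$T = - \frac{43677}{2}$ ($T = \left(- \frac{1}{2}\right) 43677 = - \frac{43677}{2} \approx -21839.0$)
$S{\left(u,g \right)} = g u$
$B = \frac{4183}{30}$ ($B = 2 \left(71 + \frac{43 + 34}{-34 - 26}\right) = 2 \left(71 + \frac{77}{-60}\right) = 2 \left(71 + 77 \left(- \frac{1}{60}\right)\right) = 2 \left(71 - \frac{77}{60}\right) = 2 \cdot \frac{4183}{60} = \frac{4183}{30} \approx 139.43$)
$I{\left(X,E \right)} = 2 \sqrt{7}$ ($I{\left(X,E \right)} = \sqrt{28} = 2 \sqrt{7}$)
$I{\left(B,S{\left(a,6 + 2 \right)} \right)} - T = 2 \sqrt{7} - - \frac{43677}{2} = 2 \sqrt{7} + \frac{43677}{2} = \frac{43677}{2} + 2 \sqrt{7}$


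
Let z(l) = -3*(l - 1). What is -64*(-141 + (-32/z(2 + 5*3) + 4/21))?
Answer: 62784/7 ≈ 8969.1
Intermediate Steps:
z(l) = 3 - 3*l (z(l) = -3*(-1 + l) = 3 - 3*l)
-64*(-141 + (-32/z(2 + 5*3) + 4/21)) = -64*(-141 + (-32/(3 - 3*(2 + 5*3)) + 4/21)) = -64*(-141 + (-32/(3 - 3*(2 + 15)) + 4*(1/21))) = -64*(-141 + (-32/(3 - 3*17) + 4/21)) = -64*(-141 + (-32/(3 - 51) + 4/21)) = -64*(-141 + (-32/(-48) + 4/21)) = -64*(-141 + (-32*(-1/48) + 4/21)) = -64*(-141 + (2/3 + 4/21)) = -64*(-141 + 6/7) = -64*(-981/7) = 62784/7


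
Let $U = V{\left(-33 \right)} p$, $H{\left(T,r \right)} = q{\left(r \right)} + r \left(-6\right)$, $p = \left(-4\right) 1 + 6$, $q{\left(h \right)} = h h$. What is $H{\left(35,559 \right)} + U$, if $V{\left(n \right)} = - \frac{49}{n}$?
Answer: $\frac{10201289}{33} \approx 3.0913 \cdot 10^{5}$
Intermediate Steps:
$q{\left(h \right)} = h^{2}$
$p = 2$ ($p = -4 + 6 = 2$)
$H{\left(T,r \right)} = r^{2} - 6 r$ ($H{\left(T,r \right)} = r^{2} + r \left(-6\right) = r^{2} - 6 r$)
$U = \frac{98}{33}$ ($U = - \frac{49}{-33} \cdot 2 = \left(-49\right) \left(- \frac{1}{33}\right) 2 = \frac{49}{33} \cdot 2 = \frac{98}{33} \approx 2.9697$)
$H{\left(35,559 \right)} + U = 559 \left(-6 + 559\right) + \frac{98}{33} = 559 \cdot 553 + \frac{98}{33} = 309127 + \frac{98}{33} = \frac{10201289}{33}$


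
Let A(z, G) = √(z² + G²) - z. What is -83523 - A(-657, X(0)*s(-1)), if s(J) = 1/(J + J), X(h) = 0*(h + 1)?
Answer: -84837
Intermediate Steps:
X(h) = 0 (X(h) = 0*(1 + h) = 0)
s(J) = 1/(2*J)
A(z, G) = √(G² + z²) - z
-83523 - A(-657, X(0)*s(-1)) = -83523 - (√((0*((½)/(-1)))² + (-657)²) - 1*(-657)) = -83523 - (√((0*((½)*(-1)))² + 431649) + 657) = -83523 - (√((0*(-½))² + 431649) + 657) = -83523 - (√(0² + 431649) + 657) = -83523 - (√(0 + 431649) + 657) = -83523 - (√431649 + 657) = -83523 - (657 + 657) = -83523 - 1*1314 = -83523 - 1314 = -84837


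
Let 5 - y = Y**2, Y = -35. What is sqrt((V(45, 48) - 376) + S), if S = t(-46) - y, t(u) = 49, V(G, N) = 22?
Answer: sqrt(915) ≈ 30.249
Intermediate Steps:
y = -1220 (y = 5 - 1*(-35)**2 = 5 - 1*1225 = 5 - 1225 = -1220)
S = 1269 (S = 49 - 1*(-1220) = 49 + 1220 = 1269)
sqrt((V(45, 48) - 376) + S) = sqrt((22 - 376) + 1269) = sqrt(-354 + 1269) = sqrt(915)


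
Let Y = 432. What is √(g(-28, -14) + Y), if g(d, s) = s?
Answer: √418 ≈ 20.445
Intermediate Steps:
√(g(-28, -14) + Y) = √(-14 + 432) = √418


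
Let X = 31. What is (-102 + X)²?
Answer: 5041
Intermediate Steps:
(-102 + X)² = (-102 + 31)² = (-71)² = 5041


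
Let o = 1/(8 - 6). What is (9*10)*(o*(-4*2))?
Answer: -360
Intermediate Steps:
o = ½ (o = 1/2 = ½ ≈ 0.50000)
(9*10)*(o*(-4*2)) = (9*10)*((-4*2)/2) = 90*((½)*(-8)) = 90*(-4) = -360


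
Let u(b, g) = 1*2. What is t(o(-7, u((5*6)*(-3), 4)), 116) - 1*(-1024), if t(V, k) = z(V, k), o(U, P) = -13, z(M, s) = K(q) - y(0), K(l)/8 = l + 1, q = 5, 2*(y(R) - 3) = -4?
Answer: 1071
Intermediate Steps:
y(R) = 1 (y(R) = 3 + (1/2)*(-4) = 3 - 2 = 1)
K(l) = 8 + 8*l (K(l) = 8*(l + 1) = 8*(1 + l) = 8 + 8*l)
u(b, g) = 2
z(M, s) = 47 (z(M, s) = (8 + 8*5) - 1*1 = (8 + 40) - 1 = 48 - 1 = 47)
t(V, k) = 47
t(o(-7, u((5*6)*(-3), 4)), 116) - 1*(-1024) = 47 - 1*(-1024) = 47 + 1024 = 1071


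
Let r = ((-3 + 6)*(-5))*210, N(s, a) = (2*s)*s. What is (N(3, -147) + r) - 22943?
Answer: -26075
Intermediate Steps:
N(s, a) = 2*s²
r = -3150 (r = (3*(-5))*210 = -15*210 = -3150)
(N(3, -147) + r) - 22943 = (2*3² - 3150) - 22943 = (2*9 - 3150) - 22943 = (18 - 3150) - 22943 = -3132 - 22943 = -26075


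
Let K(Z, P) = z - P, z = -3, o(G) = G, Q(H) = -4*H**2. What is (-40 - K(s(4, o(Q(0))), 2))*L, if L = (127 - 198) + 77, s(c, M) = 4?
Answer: -210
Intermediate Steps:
K(Z, P) = -3 - P
L = 6 (L = -71 + 77 = 6)
(-40 - K(s(4, o(Q(0))), 2))*L = (-40 - (-3 - 1*2))*6 = (-40 - (-3 - 2))*6 = (-40 - 1*(-5))*6 = (-40 + 5)*6 = -35*6 = -210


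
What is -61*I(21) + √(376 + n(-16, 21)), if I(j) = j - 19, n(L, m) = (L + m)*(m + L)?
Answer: -122 + √401 ≈ -101.97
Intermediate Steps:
n(L, m) = (L + m)² (n(L, m) = (L + m)*(L + m) = (L + m)²)
I(j) = -19 + j
-61*I(21) + √(376 + n(-16, 21)) = -61*(-19 + 21) + √(376 + (-16 + 21)²) = -61*2 + √(376 + 5²) = -122 + √(376 + 25) = -122 + √401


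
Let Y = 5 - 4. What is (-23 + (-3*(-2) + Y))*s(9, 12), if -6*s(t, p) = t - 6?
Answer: 8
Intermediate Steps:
s(t, p) = 1 - t/6 (s(t, p) = -(t - 6)/6 = -(-6 + t)/6 = 1 - t/6)
Y = 1
(-23 + (-3*(-2) + Y))*s(9, 12) = (-23 + (-3*(-2) + 1))*(1 - 1/6*9) = (-23 + (6 + 1))*(1 - 3/2) = (-23 + 7)*(-1/2) = -16*(-1/2) = 8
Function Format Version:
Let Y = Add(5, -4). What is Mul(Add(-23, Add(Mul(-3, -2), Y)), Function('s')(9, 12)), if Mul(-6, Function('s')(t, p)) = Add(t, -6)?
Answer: 8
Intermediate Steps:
Function('s')(t, p) = Add(1, Mul(Rational(-1, 6), t)) (Function('s')(t, p) = Mul(Rational(-1, 6), Add(t, -6)) = Mul(Rational(-1, 6), Add(-6, t)) = Add(1, Mul(Rational(-1, 6), t)))
Y = 1
Mul(Add(-23, Add(Mul(-3, -2), Y)), Function('s')(9, 12)) = Mul(Add(-23, Add(Mul(-3, -2), 1)), Add(1, Mul(Rational(-1, 6), 9))) = Mul(Add(-23, Add(6, 1)), Add(1, Rational(-3, 2))) = Mul(Add(-23, 7), Rational(-1, 2)) = Mul(-16, Rational(-1, 2)) = 8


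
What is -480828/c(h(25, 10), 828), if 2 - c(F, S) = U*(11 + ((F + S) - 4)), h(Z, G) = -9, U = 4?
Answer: 240414/1651 ≈ 145.62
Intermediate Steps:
c(F, S) = -26 - 4*F - 4*S (c(F, S) = 2 - 4*(11 + ((F + S) - 4)) = 2 - 4*(11 + (-4 + F + S)) = 2 - 4*(7 + F + S) = 2 - (28 + 4*F + 4*S) = 2 + (-28 - 4*F - 4*S) = -26 - 4*F - 4*S)
-480828/c(h(25, 10), 828) = -480828/(-26 - 4*(-9) - 4*828) = -480828/(-26 + 36 - 3312) = -480828/(-3302) = -480828*(-1/3302) = 240414/1651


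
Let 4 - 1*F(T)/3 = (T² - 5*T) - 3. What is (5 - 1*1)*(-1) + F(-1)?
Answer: -1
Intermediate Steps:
F(T) = 21 - 3*T² + 15*T (F(T) = 12 - 3*((T² - 5*T) - 3) = 12 - 3*(-3 + T² - 5*T) = 12 + (9 - 3*T² + 15*T) = 21 - 3*T² + 15*T)
(5 - 1*1)*(-1) + F(-1) = (5 - 1*1)*(-1) + (21 - 3*(-1)² + 15*(-1)) = (5 - 1)*(-1) + (21 - 3*1 - 15) = 4*(-1) + (21 - 3 - 15) = -4 + 3 = -1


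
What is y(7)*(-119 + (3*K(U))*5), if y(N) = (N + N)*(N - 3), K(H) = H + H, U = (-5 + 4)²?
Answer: -4984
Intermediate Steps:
U = 1 (U = (-1)² = 1)
K(H) = 2*H
y(N) = 2*N*(-3 + N) (y(N) = (2*N)*(-3 + N) = 2*N*(-3 + N))
y(7)*(-119 + (3*K(U))*5) = (2*7*(-3 + 7))*(-119 + (3*(2*1))*5) = (2*7*4)*(-119 + (3*2)*5) = 56*(-119 + 6*5) = 56*(-119 + 30) = 56*(-89) = -4984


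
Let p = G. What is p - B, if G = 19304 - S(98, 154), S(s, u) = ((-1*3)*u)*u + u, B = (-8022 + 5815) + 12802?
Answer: 79703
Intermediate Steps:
B = 10595 (B = -2207 + 12802 = 10595)
S(s, u) = u - 3*u² (S(s, u) = (-3*u)*u + u = -3*u² + u = u - 3*u²)
G = 90298 (G = 19304 - 154*(1 - 3*154) = 19304 - 154*(1 - 462) = 19304 - 154*(-461) = 19304 - 1*(-70994) = 19304 + 70994 = 90298)
p = 90298
p - B = 90298 - 1*10595 = 90298 - 10595 = 79703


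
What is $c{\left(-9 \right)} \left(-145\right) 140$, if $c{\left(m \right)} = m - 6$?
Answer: $304500$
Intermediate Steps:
$c{\left(m \right)} = -6 + m$ ($c{\left(m \right)} = m - 6 = -6 + m$)
$c{\left(-9 \right)} \left(-145\right) 140 = \left(-6 - 9\right) \left(-145\right) 140 = \left(-15\right) \left(-145\right) 140 = 2175 \cdot 140 = 304500$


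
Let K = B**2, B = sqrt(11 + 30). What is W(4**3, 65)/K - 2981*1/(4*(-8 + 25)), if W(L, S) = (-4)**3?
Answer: -126573/2788 ≈ -45.399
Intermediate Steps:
W(L, S) = -64
B = sqrt(41) ≈ 6.4031
K = 41 (K = (sqrt(41))**2 = 41)
W(4**3, 65)/K - 2981*1/(4*(-8 + 25)) = -64/41 - 2981*1/(4*(-8 + 25)) = -64*1/41 - 2981/(4*17) = -64/41 - 2981/68 = -126573/2788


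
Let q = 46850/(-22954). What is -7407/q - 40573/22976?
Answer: 1952242531139/538212800 ≈ 3627.3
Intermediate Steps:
q = -23425/11477 (q = 46850*(-1/22954) = -23425/11477 ≈ -2.0410)
-7407/q - 40573/22976 = -7407/(-23425/11477) - 40573/22976 = -7407*(-11477/23425) - 40573*1/22976 = 85010139/23425 - 40573/22976 = 1952242531139/538212800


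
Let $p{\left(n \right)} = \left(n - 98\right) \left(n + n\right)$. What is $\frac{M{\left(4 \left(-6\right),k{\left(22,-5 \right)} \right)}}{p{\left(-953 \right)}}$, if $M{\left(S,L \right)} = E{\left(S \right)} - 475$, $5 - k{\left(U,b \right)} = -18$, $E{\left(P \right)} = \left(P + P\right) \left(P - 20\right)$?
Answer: $\frac{1637}{2003206} \approx 0.00081719$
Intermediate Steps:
$E{\left(P \right)} = 2 P \left(-20 + P\right)$
$p{\left(n \right)} = 2 n \left(-98 + n\right)$ ($p{\left(n \right)} = \left(-98 + n\right) 2 n = 2 n \left(-98 + n\right)$)
$k{\left(U,b \right)} = 23$ ($k{\left(U,b \right)} = 5 - -18 = 5 + 18 = 23$)
$M{\left(S,L \right)} = -475 + 2 S \left(-20 + S\right)$ ($M{\left(S,L \right)} = 2 S \left(-20 + S\right) - 475 = -475 + 2 S \left(-20 + S\right)$)
$\frac{M{\left(4 \left(-6\right),k{\left(22,-5 \right)} \right)}}{p{\left(-953 \right)}} = \frac{-475 + 2 \cdot 4 \left(-6\right) \left(-20 + 4 \left(-6\right)\right)}{2 \left(-953\right) \left(-98 - 953\right)} = \frac{-475 + 2 \left(-24\right) \left(-20 - 24\right)}{2 \left(-953\right) \left(-1051\right)} = \frac{-475 + 2 \left(-24\right) \left(-44\right)}{2003206} = \left(-475 + 2112\right) \frac{1}{2003206} = 1637 \cdot \frac{1}{2003206} = \frac{1637}{2003206}$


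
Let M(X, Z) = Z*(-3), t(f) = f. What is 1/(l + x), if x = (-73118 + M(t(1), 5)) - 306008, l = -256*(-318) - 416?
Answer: -1/298149 ≈ -3.3540e-6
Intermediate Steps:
M(X, Z) = -3*Z
l = 80992 (l = 81408 - 416 = 80992)
x = -379141 (x = (-73118 - 3*5) - 306008 = (-73118 - 15) - 306008 = -73133 - 306008 = -379141)
1/(l + x) = 1/(80992 - 379141) = 1/(-298149) = -1/298149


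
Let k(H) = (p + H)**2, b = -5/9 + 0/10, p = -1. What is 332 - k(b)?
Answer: 26696/81 ≈ 329.58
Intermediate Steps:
b = -5/9 (b = -5*1/9 + 0*(1/10) = -5/9 + 0 = -5/9 ≈ -0.55556)
k(H) = (-1 + H)**2
332 - k(b) = 332 - (-1 - 5/9)**2 = 332 - (-14/9)**2 = 332 - 1*196/81 = 332 - 196/81 = 26696/81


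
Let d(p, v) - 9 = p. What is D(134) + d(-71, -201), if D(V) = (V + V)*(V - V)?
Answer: -62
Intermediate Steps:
D(V) = 0 (D(V) = (2*V)*0 = 0)
d(p, v) = 9 + p
D(134) + d(-71, -201) = 0 + (9 - 71) = 0 - 62 = -62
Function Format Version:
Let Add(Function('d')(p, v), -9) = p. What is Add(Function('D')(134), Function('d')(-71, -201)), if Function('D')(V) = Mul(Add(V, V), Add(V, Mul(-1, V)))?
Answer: -62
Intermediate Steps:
Function('D')(V) = 0 (Function('D')(V) = Mul(Mul(2, V), 0) = 0)
Function('d')(p, v) = Add(9, p)
Add(Function('D')(134), Function('d')(-71, -201)) = Add(0, Add(9, -71)) = Add(0, -62) = -62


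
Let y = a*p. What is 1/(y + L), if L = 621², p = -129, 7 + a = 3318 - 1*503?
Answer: 1/23409 ≈ 4.2719e-5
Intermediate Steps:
a = 2808 (a = -7 + (3318 - 1*503) = -7 + (3318 - 503) = -7 + 2815 = 2808)
L = 385641
y = -362232 (y = 2808*(-129) = -362232)
1/(y + L) = 1/(-362232 + 385641) = 1/23409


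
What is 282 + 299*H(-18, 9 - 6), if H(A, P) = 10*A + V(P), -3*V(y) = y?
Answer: -53837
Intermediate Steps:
V(y) = -y/3
H(A, P) = 10*A - P/3
282 + 299*H(-18, 9 - 6) = 282 + 299*(10*(-18) - (9 - 6)/3) = 282 + 299*(-180 - ⅓*3) = 282 + 299*(-180 - 1) = 282 + 299*(-181) = 282 - 54119 = -53837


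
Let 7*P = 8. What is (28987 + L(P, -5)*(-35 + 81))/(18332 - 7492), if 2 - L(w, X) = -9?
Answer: 29493/10840 ≈ 2.7208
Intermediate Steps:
P = 8/7 (P = (1/7)*8 = 8/7 ≈ 1.1429)
L(w, X) = 11 (L(w, X) = 2 - 1*(-9) = 2 + 9 = 11)
(28987 + L(P, -5)*(-35 + 81))/(18332 - 7492) = (28987 + 11*(-35 + 81))/(18332 - 7492) = (28987 + 11*46)/10840 = (28987 + 506)*(1/10840) = 29493*(1/10840) = 29493/10840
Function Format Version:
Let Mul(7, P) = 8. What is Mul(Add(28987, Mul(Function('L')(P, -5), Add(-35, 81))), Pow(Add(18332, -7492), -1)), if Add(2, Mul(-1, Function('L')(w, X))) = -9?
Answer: Rational(29493, 10840) ≈ 2.7208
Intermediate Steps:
P = Rational(8, 7) (P = Mul(Rational(1, 7), 8) = Rational(8, 7) ≈ 1.1429)
Function('L')(w, X) = 11 (Function('L')(w, X) = Add(2, Mul(-1, -9)) = Add(2, 9) = 11)
Mul(Add(28987, Mul(Function('L')(P, -5), Add(-35, 81))), Pow(Add(18332, -7492), -1)) = Mul(Add(28987, Mul(11, Add(-35, 81))), Pow(Add(18332, -7492), -1)) = Mul(Add(28987, Mul(11, 46)), Pow(10840, -1)) = Mul(Add(28987, 506), Rational(1, 10840)) = Mul(29493, Rational(1, 10840)) = Rational(29493, 10840)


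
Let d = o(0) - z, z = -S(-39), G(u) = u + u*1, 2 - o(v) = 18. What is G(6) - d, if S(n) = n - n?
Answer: 28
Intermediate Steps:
o(v) = -16 (o(v) = 2 - 1*18 = 2 - 18 = -16)
S(n) = 0
G(u) = 2*u (G(u) = u + u = 2*u)
z = 0 (z = -1*0 = 0)
d = -16 (d = -16 - 1*0 = -16 + 0 = -16)
G(6) - d = 2*6 - 1*(-16) = 12 + 16 = 28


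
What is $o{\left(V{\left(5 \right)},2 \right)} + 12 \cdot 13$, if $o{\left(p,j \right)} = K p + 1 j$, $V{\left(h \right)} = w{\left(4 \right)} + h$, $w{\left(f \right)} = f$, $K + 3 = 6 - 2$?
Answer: $167$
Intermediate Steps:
$K = 1$ ($K = -3 + \left(6 - 2\right) = -3 + 4 = 1$)
$V{\left(h \right)} = 4 + h$
$o{\left(p,j \right)} = j + p$ ($o{\left(p,j \right)} = 1 p + 1 j = p + j = j + p$)
$o{\left(V{\left(5 \right)},2 \right)} + 12 \cdot 13 = \left(2 + \left(4 + 5\right)\right) + 12 \cdot 13 = \left(2 + 9\right) + 156 = 11 + 156 = 167$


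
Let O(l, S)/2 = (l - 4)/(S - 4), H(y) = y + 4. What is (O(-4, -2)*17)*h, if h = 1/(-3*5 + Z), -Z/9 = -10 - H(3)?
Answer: 68/207 ≈ 0.32850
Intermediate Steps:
H(y) = 4 + y
Z = 153 (Z = -9*(-10 - (4 + 3)) = -9*(-10 - 1*7) = -9*(-10 - 7) = -9*(-17) = 153)
O(l, S) = 2*(-4 + l)/(-4 + S) (O(l, S) = 2*((l - 4)/(S - 4)) = 2*((-4 + l)/(-4 + S)) = 2*(-4 + l)/(-4 + S))
h = 1/138 (h = 1/(-3*5 + 153) = 1/(-15 + 153) = 1/138 ≈ 0.0072464)
(O(-4, -2)*17)*h = ((2*(-4 - 4)/(-4 - 2))*17)*(1/138) = ((2*(-8)/(-6))*17)*(1/138) = ((2*(-1/6)*(-8))*17)*(1/138) = ((8/3)*17)*(1/138) = (136/3)*(1/138) = 68/207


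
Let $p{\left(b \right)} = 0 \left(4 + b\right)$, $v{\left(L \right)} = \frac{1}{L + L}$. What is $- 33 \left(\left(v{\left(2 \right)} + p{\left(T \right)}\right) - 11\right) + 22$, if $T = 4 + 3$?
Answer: $\frac{1507}{4} \approx 376.75$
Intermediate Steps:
$T = 7$
$v{\left(L \right)} = \frac{1}{2 L}$
$p{\left(b \right)} = 0$
$- 33 \left(\left(v{\left(2 \right)} + p{\left(T \right)}\right) - 11\right) + 22 = - 33 \left(\left(\frac{1}{2 \cdot 2} + 0\right) - 11\right) + 22 = - 33 \left(\left(\frac{1}{2} \cdot \frac{1}{2} + 0\right) - 11\right) + 22 = - 33 \left(\left(\frac{1}{4} + 0\right) - 11\right) + 22 = - 33 \left(\frac{1}{4} - 11\right) + 22 = \left(-33\right) \left(- \frac{43}{4}\right) + 22 = \frac{1419}{4} + 22 = \frac{1507}{4}$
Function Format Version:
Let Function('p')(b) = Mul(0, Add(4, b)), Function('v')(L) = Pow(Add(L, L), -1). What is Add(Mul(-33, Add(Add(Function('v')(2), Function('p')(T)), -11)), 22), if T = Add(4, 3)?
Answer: Rational(1507, 4) ≈ 376.75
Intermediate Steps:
T = 7
Function('v')(L) = Mul(Rational(1, 2), Pow(L, -1)) (Function('v')(L) = Pow(Mul(2, L), -1) = Mul(Rational(1, 2), Pow(L, -1)))
Function('p')(b) = 0
Add(Mul(-33, Add(Add(Function('v')(2), Function('p')(T)), -11)), 22) = Add(Mul(-33, Add(Add(Mul(Rational(1, 2), Pow(2, -1)), 0), -11)), 22) = Add(Mul(-33, Add(Add(Mul(Rational(1, 2), Rational(1, 2)), 0), -11)), 22) = Add(Mul(-33, Add(Add(Rational(1, 4), 0), -11)), 22) = Add(Mul(-33, Add(Rational(1, 4), -11)), 22) = Add(Mul(-33, Rational(-43, 4)), 22) = Add(Rational(1419, 4), 22) = Rational(1507, 4)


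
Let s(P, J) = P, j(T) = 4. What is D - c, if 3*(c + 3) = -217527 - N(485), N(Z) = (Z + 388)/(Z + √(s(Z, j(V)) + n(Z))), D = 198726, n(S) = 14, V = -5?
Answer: 21222250641/78242 - 97*√499/78242 ≈ 2.7124e+5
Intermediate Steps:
N(Z) = (388 + Z)/(Z + √(14 + Z)) (N(Z) = (Z + 388)/(Z + √(Z + 14)) = (388 + Z)/(Z + √(14 + Z)))
c = -72512 - 291/(485 + √499) (c = -3 + (-217527 - (388 + 485)/(485 + √(14 + 485)))/3 = -3 + (-217527 - 873/(485 + √499))/3 = -3 + (-72509 - 291/(485 + √499)) = -72512 - 291/(485 + √499) ≈ -72513.)
D - c = 198726 - (-5673530949/78242 + 97*√499/78242) = 198726 + (5673530949/78242 - 97*√499/78242) = 21222250641/78242 - 97*√499/78242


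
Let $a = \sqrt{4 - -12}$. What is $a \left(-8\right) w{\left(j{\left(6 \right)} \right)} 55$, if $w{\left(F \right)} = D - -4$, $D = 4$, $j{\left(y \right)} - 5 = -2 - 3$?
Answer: $-14080$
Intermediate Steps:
$j{\left(y \right)} = 0$ ($j{\left(y \right)} = 5 - 5 = 0$)
$a = 4$ ($a = \sqrt{4 + 12} = \sqrt{16} = 4$)
$w{\left(F \right)} = 8$ ($w{\left(F \right)} = 4 - -4 = 4 + 4 = 8$)
$a \left(-8\right) w{\left(j{\left(6 \right)} \right)} 55 = 4 \left(-8\right) 8 \cdot 55 = \left(-32\right) 8 \cdot 55 = \left(-256\right) 55 = -14080$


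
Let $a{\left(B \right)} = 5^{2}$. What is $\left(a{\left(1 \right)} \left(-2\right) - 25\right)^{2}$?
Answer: $5625$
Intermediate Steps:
$a{\left(B \right)} = 25$
$\left(a{\left(1 \right)} \left(-2\right) - 25\right)^{2} = \left(25 \left(-2\right) - 25\right)^{2} = \left(-50 - 25\right)^{2} = \left(-75\right)^{2} = 5625$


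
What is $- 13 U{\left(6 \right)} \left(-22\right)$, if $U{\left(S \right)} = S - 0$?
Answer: $1716$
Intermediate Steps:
$U{\left(S \right)} = S$ ($U{\left(S \right)} = S + 0 = S$)
$- 13 U{\left(6 \right)} \left(-22\right) = \left(-13\right) 6 \left(-22\right) = \left(-78\right) \left(-22\right) = 1716$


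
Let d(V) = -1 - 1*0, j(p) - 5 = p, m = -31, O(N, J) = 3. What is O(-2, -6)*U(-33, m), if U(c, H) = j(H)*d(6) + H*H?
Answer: 2961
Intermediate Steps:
j(p) = 5 + p
d(V) = -1 (d(V) = -1 + 0 = -1)
U(c, H) = -5 + H**2 - H (U(c, H) = (5 + H)*(-1) + H*H = (-5 - H) + H**2 = -5 + H**2 - H)
O(-2, -6)*U(-33, m) = 3*(-5 + (-31)**2 - 1*(-31)) = 3*(-5 + 961 + 31) = 3*987 = 2961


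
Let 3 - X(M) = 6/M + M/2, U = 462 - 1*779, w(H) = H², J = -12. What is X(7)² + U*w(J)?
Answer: -8946647/196 ≈ -45646.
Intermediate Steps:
U = -317 (U = 462 - 779 = -317)
X(M) = 3 - 6/M - M/2 (X(M) = 3 - (6/M + M/2) = 3 - (M/2 + 6/M) = 3 + (-6/M - M/2) = 3 - 6/M - M/2)
X(7)² + U*w(J) = (3 - 6/7 - ½*7)² - 317*(-12)² = (3 - 6*⅐ - 7/2)² - 317*144 = (3 - 6/7 - 7/2)² - 45648 = (-19/14)² - 45648 = 361/196 - 45648 = -8946647/196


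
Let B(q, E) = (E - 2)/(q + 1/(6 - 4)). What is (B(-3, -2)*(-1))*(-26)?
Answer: 208/5 ≈ 41.600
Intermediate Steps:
B(q, E) = (-2 + E)/(1/2 + q) (B(q, E) = (-2 + E)/(q + 1/2) = (-2 + E)/(1/2 + q))
(B(-3, -2)*(-1))*(-26) = ((2*(-2 - 2)/(1 + 2*(-3)))*(-1))*(-26) = ((2*(-4)/(1 - 6))*(-1))*(-26) = ((2*(-4)/(-5))*(-1))*(-26) = ((2*(-1/5)*(-4))*(-1))*(-26) = ((8/5)*(-1))*(-26) = -8/5*(-26) = 208/5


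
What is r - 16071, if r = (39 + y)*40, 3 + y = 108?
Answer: -10311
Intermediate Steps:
y = 105 (y = -3 + 108 = 105)
r = 5760 (r = (39 + 105)*40 = 144*40 = 5760)
r - 16071 = 5760 - 16071 = -10311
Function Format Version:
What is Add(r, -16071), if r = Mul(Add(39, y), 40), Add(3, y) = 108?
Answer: -10311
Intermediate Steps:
y = 105 (y = Add(-3, 108) = 105)
r = 5760 (r = Mul(Add(39, 105), 40) = Mul(144, 40) = 5760)
Add(r, -16071) = Add(5760, -16071) = -10311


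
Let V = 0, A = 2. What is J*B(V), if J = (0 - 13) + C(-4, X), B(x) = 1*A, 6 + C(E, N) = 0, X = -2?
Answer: -38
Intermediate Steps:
C(E, N) = -6 (C(E, N) = -6 + 0 = -6)
B(x) = 2 (B(x) = 1*2 = 2)
J = -19 (J = (0 - 13) - 6 = -13 - 6 = -19)
J*B(V) = -19*2 = -38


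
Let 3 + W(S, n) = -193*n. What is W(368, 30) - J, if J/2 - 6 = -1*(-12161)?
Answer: -30127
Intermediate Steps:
W(S, n) = -3 - 193*n
J = 24334 (J = 12 + 2*(-1*(-12161)) = 12 + 2*12161 = 12 + 24322 = 24334)
W(368, 30) - J = (-3 - 193*30) - 1*24334 = (-3 - 5790) - 24334 = -5793 - 24334 = -30127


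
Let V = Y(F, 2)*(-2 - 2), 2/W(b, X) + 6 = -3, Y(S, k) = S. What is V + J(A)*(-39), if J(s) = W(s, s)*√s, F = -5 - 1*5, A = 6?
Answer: 40 + 26*√6/3 ≈ 61.229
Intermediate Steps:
F = -10 (F = -5 - 5 = -10)
W(b, X) = -2/9 (W(b, X) = 2/(-6 - 3) = 2/(-9) = 2*(-⅑) = -2/9)
J(s) = -2*√s/9
V = 40 (V = -10*(-2 - 2) = -10*(-4) = 40)
V + J(A)*(-39) = 40 - 2*√6/9*(-39) = 40 + 26*√6/3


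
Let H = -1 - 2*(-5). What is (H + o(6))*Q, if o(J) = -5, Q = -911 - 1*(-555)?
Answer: -1424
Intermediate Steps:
Q = -356 (Q = -911 + 555 = -356)
H = 9 (H = -1 + 10 = 9)
(H + o(6))*Q = (9 - 5)*(-356) = 4*(-356) = -1424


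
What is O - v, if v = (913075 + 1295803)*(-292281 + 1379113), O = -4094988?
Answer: -2400683389484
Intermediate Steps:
v = 2400679294496 (v = 2208878*1086832 = 2400679294496)
O - v = -4094988 - 1*2400679294496 = -4094988 - 2400679294496 = -2400683389484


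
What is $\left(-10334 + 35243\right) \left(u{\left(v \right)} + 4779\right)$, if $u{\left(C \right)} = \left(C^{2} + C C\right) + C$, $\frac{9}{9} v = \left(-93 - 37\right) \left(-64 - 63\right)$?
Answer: $13579925709501$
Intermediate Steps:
$v = 16510$ ($v = \left(-93 - 37\right) \left(-64 - 63\right) = \left(-130\right) \left(-127\right) = 16510$)
$u{\left(C \right)} = C + 2 C^{2}$ ($u{\left(C \right)} = \left(C^{2} + C^{2}\right) + C = 2 C^{2} + C = C + 2 C^{2}$)
$\left(-10334 + 35243\right) \left(u{\left(v \right)} + 4779\right) = \left(-10334 + 35243\right) \left(16510 \left(1 + 2 \cdot 16510\right) + 4779\right) = 24909 \left(16510 \left(1 + 33020\right) + 4779\right) = 24909 \left(16510 \cdot 33021 + 4779\right) = 24909 \left(545176710 + 4779\right) = 24909 \cdot 545181489 = 13579925709501$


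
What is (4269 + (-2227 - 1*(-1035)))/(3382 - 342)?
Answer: 3077/3040 ≈ 1.0122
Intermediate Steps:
(4269 + (-2227 - 1*(-1035)))/(3382 - 342) = (4269 + (-2227 + 1035))/3040 = (4269 - 1192)*(1/3040) = 3077*(1/3040) = 3077/3040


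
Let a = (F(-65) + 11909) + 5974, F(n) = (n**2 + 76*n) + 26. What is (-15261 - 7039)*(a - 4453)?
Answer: -284124300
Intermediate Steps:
F(n) = 26 + n**2 + 76*n
a = 17194 (a = ((26 + (-65)**2 + 76*(-65)) + 11909) + 5974 = ((26 + 4225 - 4940) + 11909) + 5974 = (-689 + 11909) + 5974 = 11220 + 5974 = 17194)
(-15261 - 7039)*(a - 4453) = (-15261 - 7039)*(17194 - 4453) = -22300*12741 = -284124300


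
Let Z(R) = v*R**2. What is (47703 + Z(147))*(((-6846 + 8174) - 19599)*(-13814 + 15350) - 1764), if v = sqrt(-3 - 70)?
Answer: -1338833352060 - 606478626180*I*sqrt(73) ≈ -1.3388e+12 - 5.1818e+12*I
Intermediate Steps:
v = I*sqrt(73) (v = sqrt(-73) = I*sqrt(73) ≈ 8.544*I)
Z(R) = I*sqrt(73)*R**2 (Z(R) = (I*sqrt(73))*R**2 = I*sqrt(73)*R**2)
(47703 + Z(147))*(((-6846 + 8174) - 19599)*(-13814 + 15350) - 1764) = (47703 + I*sqrt(73)*147**2)*(((-6846 + 8174) - 19599)*(-13814 + 15350) - 1764) = (47703 + I*sqrt(73)*21609)*((1328 - 19599)*1536 - 1764) = (47703 + 21609*I*sqrt(73))*(-18271*1536 - 1764) = (47703 + 21609*I*sqrt(73))*(-28064256 - 1764) = (47703 + 21609*I*sqrt(73))*(-28066020) = -1338833352060 - 606478626180*I*sqrt(73)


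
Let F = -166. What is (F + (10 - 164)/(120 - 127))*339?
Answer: -48816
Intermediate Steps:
(F + (10 - 164)/(120 - 127))*339 = (-166 + (10 - 164)/(120 - 127))*339 = (-166 - 154/(-7))*339 = (-166 - 154*(-⅐))*339 = (-166 + 22)*339 = -144*339 = -48816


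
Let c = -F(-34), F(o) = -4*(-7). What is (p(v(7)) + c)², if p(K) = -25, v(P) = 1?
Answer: 2809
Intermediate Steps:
F(o) = 28
c = -28 (c = -1*28 = -28)
(p(v(7)) + c)² = (-25 - 28)² = (-53)² = 2809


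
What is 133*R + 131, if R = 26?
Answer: 3589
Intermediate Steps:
133*R + 131 = 133*26 + 131 = 3458 + 131 = 3589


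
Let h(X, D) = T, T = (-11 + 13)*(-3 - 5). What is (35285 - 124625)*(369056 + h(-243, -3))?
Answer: -32970033600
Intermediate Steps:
T = -16 (T = 2*(-8) = -16)
h(X, D) = -16
(35285 - 124625)*(369056 + h(-243, -3)) = (35285 - 124625)*(369056 - 16) = -89340*369040 = -32970033600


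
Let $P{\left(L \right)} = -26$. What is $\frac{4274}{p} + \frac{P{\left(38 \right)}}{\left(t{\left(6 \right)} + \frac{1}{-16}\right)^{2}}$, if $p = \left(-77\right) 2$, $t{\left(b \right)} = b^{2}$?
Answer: $- \frac{707058137}{25458125} \approx -27.773$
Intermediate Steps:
$p = -154$
$\frac{4274}{p} + \frac{P{\left(38 \right)}}{\left(t{\left(6 \right)} + \frac{1}{-16}\right)^{2}} = \frac{4274}{-154} - \frac{26}{\left(6^{2} + \frac{1}{-16}\right)^{2}} = 4274 \left(- \frac{1}{154}\right) - \frac{26}{\left(36 - \frac{1}{16}\right)^{2}} = - \frac{2137}{77} - \frac{26}{\left(\frac{575}{16}\right)^{2}} = - \frac{2137}{77} - \frac{26}{\frac{330625}{256}} = - \frac{2137}{77} - \frac{6656}{330625} = - \frac{707058137}{25458125}$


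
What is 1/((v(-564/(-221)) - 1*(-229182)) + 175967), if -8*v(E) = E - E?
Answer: 1/405149 ≈ 2.4682e-6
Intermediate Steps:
v(E) = 0 (v(E) = -(E - E)/8 = -⅛*0 = 0)
1/((v(-564/(-221)) - 1*(-229182)) + 175967) = 1/((0 - 1*(-229182)) + 175967) = 1/((0 + 229182) + 175967) = 1/(229182 + 175967) = 1/405149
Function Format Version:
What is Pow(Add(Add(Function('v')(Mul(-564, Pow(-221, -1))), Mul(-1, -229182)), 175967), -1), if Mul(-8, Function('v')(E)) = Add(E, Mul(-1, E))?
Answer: Rational(1, 405149) ≈ 2.4682e-6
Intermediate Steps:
Function('v')(E) = 0 (Function('v')(E) = Mul(Rational(-1, 8), Add(E, Mul(-1, E))) = Mul(Rational(-1, 8), 0) = 0)
Pow(Add(Add(Function('v')(Mul(-564, Pow(-221, -1))), Mul(-1, -229182)), 175967), -1) = Pow(Add(Add(0, Mul(-1, -229182)), 175967), -1) = Pow(Add(Add(0, 229182), 175967), -1) = Pow(Add(229182, 175967), -1) = Pow(405149, -1) = Rational(1, 405149)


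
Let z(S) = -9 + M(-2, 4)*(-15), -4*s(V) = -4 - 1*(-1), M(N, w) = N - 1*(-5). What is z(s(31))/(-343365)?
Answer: 18/114455 ≈ 0.00015727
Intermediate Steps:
M(N, w) = 5 + N (M(N, w) = N + 5 = 5 + N)
s(V) = 3/4 (s(V) = -(-4 - 1*(-1))/4 = -(-4 + 1)/4 = -1/4*(-3) = 3/4)
z(S) = -54 (z(S) = -9 + (5 - 2)*(-15) = -9 + 3*(-15) = -9 - 45 = -54)
z(s(31))/(-343365) = -54/(-343365) = -54*(-1/343365) = 18/114455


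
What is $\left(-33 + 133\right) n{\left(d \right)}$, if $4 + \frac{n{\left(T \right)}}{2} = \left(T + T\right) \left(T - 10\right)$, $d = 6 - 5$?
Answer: $-4400$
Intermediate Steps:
$d = 1$
$n{\left(T \right)} = -8 + 4 T \left(-10 + T\right)$ ($n{\left(T \right)} = -8 + 2 \left(T + T\right) \left(T - 10\right) = -8 + 2 \cdot 2 T \left(-10 + T\right) = -8 + 4 T \left(-10 + T\right)$)
$\left(-33 + 133\right) n{\left(d \right)} = \left(-33 + 133\right) \left(-8 - 40 + 4 \cdot 1^{2}\right) = 100 \left(-8 - 40 + 4 \cdot 1\right) = 100 \left(-8 - 40 + 4\right) = 100 \left(-44\right) = -4400$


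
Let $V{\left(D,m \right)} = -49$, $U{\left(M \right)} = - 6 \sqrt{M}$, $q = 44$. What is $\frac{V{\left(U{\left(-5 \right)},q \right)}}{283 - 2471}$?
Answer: $\frac{49}{2188} \approx 0.022395$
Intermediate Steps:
$\frac{V{\left(U{\left(-5 \right)},q \right)}}{283 - 2471} = - \frac{49}{283 - 2471} = - \frac{49}{-2188} = \left(-49\right) \left(- \frac{1}{2188}\right) = \frac{49}{2188}$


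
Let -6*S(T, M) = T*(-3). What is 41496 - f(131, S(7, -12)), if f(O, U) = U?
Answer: 82985/2 ≈ 41493.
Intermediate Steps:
S(T, M) = T/2 (S(T, M) = -T*(-3)/6 = -(-1)*T/2 = T/2)
41496 - f(131, S(7, -12)) = 41496 - 7/2 = 82985/2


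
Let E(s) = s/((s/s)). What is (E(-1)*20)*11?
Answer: -220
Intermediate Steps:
E(s) = s (E(s) = s/1 = s*1 = s)
(E(-1)*20)*11 = -1*20*11 = -20*11 = -220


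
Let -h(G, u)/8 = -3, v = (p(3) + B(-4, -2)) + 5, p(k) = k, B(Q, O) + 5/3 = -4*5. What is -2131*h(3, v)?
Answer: -51144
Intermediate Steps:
B(Q, O) = -65/3 (B(Q, O) = -5/3 - 4*5 = -5/3 - 20 = -65/3)
v = -41/3 (v = (3 - 65/3) + 5 = -56/3 + 5 = -41/3 ≈ -13.667)
h(G, u) = 24 (h(G, u) = -8*(-3) = 24)
-2131*h(3, v) = -2131*24 = -51144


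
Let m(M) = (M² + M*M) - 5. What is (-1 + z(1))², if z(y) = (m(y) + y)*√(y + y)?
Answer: 9 + 4*√2 ≈ 14.657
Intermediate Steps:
m(M) = -5 + 2*M² (m(M) = (M² + M²) - 5 = 2*M² - 5 = -5 + 2*M²)
z(y) = √2*√y*(-5 + y + 2*y²) (z(y) = ((-5 + 2*y²) + y)*√(y + y) = (-5 + y + 2*y²)*√(2*y) = (-5 + y + 2*y²)*(√2*√y) = √2*√y*(-5 + y + 2*y²))
(-1 + z(1))² = (-1 + √2*√1*(-5 + 1 + 2*1²))² = (-1 + √2*1*(-5 + 1 + 2*1))² = (-1 + √2*1*(-5 + 1 + 2))² = (-1 + √2*1*(-2))² = (-1 - 2*√2)²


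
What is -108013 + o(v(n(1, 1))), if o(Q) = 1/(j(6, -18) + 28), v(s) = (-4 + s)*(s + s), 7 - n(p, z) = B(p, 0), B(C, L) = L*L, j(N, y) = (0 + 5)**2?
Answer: -5724688/53 ≈ -1.0801e+5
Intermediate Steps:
j(N, y) = 25 (j(N, y) = 5**2 = 25)
B(C, L) = L**2
n(p, z) = 7 (n(p, z) = 7 - 1*0**2 = 7 - 1*0 = 7 + 0 = 7)
v(s) = 2*s*(-4 + s) (v(s) = (-4 + s)*(2*s) = 2*s*(-4 + s))
o(Q) = 1/53 (o(Q) = 1/(25 + 28) = 1/53)
-108013 + o(v(n(1, 1))) = -108013 + 1/53 = -5724688/53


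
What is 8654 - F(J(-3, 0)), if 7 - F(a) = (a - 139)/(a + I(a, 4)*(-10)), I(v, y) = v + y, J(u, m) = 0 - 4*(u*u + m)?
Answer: 2455573/284 ≈ 8646.4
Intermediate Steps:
J(u, m) = -4*m - 4*u² (J(u, m) = 0 - 4*(u² + m) = 0 - 4*(m + u²) = 0 + (-4*m - 4*u²) = -4*m - 4*u²)
F(a) = 7 - (-139 + a)/(-40 - 9*a) (F(a) = 7 - (a - 139)/(a + (a + 4)*(-10)) = 7 - (-139 + a)/(a + (4 + a)*(-10)) = 7 - (-139 + a)/(a + (-40 - 10*a)) = 7 - (-139 + a)/(-40 - 9*a))
8654 - F(J(-3, 0)) = 8654 - (141 + 64*(-4*0 - 4*(-3)²))/(40 + 9*(-4*0 - 4*(-3)²)) = 8654 - (141 + 64*(0 - 4*9))/(40 + 9*(0 - 4*9)) = 8654 - (141 + 64*(0 - 36))/(40 + 9*(0 - 36)) = 8654 - (141 + 64*(-36))/(40 + 9*(-36)) = 8654 - (141 - 2304)/(40 - 324) = 8654 - (-2163)/(-284) = 8654 - (-1)*(-2163)/284 = 8654 - 1*2163/284 = 8654 - 2163/284 = 2455573/284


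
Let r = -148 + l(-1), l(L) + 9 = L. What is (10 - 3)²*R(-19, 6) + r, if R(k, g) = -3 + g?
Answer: -11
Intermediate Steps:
l(L) = -9 + L
r = -158 (r = -148 + (-9 - 1) = -148 - 10 = -158)
(10 - 3)²*R(-19, 6) + r = (10 - 3)²*(-3 + 6) - 158 = 7²*3 - 158 = 49*3 - 158 = 147 - 158 = -11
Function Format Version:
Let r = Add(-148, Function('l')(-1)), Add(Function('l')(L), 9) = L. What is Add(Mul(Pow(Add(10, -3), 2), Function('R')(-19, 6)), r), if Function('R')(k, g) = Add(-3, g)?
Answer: -11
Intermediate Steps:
Function('l')(L) = Add(-9, L)
r = -158 (r = Add(-148, Add(-9, -1)) = Add(-148, -10) = -158)
Add(Mul(Pow(Add(10, -3), 2), Function('R')(-19, 6)), r) = Add(Mul(Pow(Add(10, -3), 2), Add(-3, 6)), -158) = Add(Mul(Pow(7, 2), 3), -158) = Add(Mul(49, 3), -158) = Add(147, -158) = -11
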